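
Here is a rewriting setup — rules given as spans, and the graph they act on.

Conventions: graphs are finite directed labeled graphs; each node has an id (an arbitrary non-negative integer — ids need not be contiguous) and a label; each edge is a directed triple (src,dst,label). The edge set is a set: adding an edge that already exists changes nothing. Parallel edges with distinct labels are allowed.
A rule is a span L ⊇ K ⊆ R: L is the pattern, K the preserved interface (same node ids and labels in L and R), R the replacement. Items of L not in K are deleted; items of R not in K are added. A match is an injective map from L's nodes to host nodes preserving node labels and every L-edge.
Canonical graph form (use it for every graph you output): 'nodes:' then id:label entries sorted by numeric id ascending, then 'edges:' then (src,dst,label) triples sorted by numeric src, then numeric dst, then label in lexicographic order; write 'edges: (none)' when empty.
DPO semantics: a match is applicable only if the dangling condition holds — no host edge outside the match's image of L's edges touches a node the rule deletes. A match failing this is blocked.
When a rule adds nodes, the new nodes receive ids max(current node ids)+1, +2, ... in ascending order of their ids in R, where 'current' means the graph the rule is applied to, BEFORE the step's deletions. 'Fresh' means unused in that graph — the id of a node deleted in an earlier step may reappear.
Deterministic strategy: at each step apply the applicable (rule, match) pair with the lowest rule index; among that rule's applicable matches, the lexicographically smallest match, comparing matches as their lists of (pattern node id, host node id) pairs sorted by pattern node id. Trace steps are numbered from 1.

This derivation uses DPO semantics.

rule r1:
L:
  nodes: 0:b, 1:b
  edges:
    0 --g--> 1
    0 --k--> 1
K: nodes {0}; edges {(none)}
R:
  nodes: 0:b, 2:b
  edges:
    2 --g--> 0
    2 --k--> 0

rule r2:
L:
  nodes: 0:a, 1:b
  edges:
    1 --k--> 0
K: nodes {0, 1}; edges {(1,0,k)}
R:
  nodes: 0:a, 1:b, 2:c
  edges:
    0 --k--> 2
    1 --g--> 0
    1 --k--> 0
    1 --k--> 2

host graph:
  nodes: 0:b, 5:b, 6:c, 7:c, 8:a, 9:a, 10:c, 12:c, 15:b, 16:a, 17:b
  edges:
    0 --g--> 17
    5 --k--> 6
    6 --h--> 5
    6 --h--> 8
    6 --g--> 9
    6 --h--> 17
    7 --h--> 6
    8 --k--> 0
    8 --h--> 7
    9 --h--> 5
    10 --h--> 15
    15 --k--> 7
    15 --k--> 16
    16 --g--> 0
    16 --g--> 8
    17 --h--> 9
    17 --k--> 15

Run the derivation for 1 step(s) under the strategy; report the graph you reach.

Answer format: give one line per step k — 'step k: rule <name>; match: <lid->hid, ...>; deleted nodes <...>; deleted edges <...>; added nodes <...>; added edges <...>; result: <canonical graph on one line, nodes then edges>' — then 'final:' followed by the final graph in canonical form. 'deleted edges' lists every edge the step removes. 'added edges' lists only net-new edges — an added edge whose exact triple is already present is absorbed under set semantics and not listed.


step 1: rule r2; match: 0->16, 1->15; deleted nodes (none); deleted edges (none); added nodes 18; added edges (15,16,g); (15,18,k); (16,18,k); result: nodes: 0:b, 5:b, 6:c, 7:c, 8:a, 9:a, 10:c, 12:c, 15:b, 16:a, 17:b, 18:c edges: (0,17,g); (5,6,k); (6,5,h); (6,8,h); (6,9,g); (6,17,h); (7,6,h); (8,0,k); (8,7,h); (9,5,h); (10,15,h); (15,7,k); (15,16,g); (15,16,k); (15,18,k); (16,0,g); (16,8,g); (16,18,k); (17,9,h); (17,15,k)
final:
nodes: 0:b, 5:b, 6:c, 7:c, 8:a, 9:a, 10:c, 12:c, 15:b, 16:a, 17:b, 18:c
edges: (0,17,g); (5,6,k); (6,5,h); (6,8,h); (6,9,g); (6,17,h); (7,6,h); (8,0,k); (8,7,h); (9,5,h); (10,15,h); (15,7,k); (15,16,g); (15,16,k); (15,18,k); (16,0,g); (16,8,g); (16,18,k); (17,9,h); (17,15,k)


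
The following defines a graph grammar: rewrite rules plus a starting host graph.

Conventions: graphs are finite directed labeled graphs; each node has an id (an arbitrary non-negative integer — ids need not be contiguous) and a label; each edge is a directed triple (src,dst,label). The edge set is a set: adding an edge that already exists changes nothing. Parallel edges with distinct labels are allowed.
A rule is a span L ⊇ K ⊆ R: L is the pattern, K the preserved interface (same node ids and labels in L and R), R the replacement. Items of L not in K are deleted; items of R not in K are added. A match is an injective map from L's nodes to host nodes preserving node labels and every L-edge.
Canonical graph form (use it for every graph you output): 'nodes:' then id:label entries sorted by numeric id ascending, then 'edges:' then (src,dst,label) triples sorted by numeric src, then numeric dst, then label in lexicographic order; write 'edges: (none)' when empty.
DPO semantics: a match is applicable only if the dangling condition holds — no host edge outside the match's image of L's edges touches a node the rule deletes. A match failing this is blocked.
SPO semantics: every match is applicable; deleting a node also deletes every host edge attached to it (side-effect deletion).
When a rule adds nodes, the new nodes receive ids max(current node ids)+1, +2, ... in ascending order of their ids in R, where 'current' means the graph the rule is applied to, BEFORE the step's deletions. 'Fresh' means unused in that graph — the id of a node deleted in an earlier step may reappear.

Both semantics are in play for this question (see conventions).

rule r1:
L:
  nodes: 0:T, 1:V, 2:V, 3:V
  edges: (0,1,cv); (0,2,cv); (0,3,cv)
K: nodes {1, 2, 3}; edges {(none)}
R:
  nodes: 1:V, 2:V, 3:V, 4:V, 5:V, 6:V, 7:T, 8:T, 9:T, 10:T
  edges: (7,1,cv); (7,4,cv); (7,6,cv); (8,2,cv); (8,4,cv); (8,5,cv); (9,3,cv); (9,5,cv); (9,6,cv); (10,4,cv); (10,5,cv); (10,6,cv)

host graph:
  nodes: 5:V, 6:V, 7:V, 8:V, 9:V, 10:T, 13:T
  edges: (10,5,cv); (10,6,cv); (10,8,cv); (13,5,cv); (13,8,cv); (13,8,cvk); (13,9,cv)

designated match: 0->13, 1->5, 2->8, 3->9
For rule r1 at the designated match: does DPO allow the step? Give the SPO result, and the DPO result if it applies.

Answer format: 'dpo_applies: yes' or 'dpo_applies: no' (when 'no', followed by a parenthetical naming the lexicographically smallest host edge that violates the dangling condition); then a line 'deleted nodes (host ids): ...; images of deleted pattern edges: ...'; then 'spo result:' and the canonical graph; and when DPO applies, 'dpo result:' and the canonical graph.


dpo_applies: no
(the rule deletes node 13, which keeps host edge (13,8,cvk) outside the match image — the dangling condition fails, DPO blocks; SPO proceeds and side-deletes such edges)
deleted nodes (host ids): 13; images of deleted pattern edges: (13,5,cv); (13,8,cv); (13,9,cv)
spo result:
nodes: 5:V, 6:V, 7:V, 8:V, 9:V, 10:T, 14:V, 15:V, 16:V, 17:T, 18:T, 19:T, 20:T
edges: (10,5,cv); (10,6,cv); (10,8,cv); (17,5,cv); (17,14,cv); (17,16,cv); (18,8,cv); (18,14,cv); (18,15,cv); (19,9,cv); (19,15,cv); (19,16,cv); (20,14,cv); (20,15,cv); (20,16,cv)


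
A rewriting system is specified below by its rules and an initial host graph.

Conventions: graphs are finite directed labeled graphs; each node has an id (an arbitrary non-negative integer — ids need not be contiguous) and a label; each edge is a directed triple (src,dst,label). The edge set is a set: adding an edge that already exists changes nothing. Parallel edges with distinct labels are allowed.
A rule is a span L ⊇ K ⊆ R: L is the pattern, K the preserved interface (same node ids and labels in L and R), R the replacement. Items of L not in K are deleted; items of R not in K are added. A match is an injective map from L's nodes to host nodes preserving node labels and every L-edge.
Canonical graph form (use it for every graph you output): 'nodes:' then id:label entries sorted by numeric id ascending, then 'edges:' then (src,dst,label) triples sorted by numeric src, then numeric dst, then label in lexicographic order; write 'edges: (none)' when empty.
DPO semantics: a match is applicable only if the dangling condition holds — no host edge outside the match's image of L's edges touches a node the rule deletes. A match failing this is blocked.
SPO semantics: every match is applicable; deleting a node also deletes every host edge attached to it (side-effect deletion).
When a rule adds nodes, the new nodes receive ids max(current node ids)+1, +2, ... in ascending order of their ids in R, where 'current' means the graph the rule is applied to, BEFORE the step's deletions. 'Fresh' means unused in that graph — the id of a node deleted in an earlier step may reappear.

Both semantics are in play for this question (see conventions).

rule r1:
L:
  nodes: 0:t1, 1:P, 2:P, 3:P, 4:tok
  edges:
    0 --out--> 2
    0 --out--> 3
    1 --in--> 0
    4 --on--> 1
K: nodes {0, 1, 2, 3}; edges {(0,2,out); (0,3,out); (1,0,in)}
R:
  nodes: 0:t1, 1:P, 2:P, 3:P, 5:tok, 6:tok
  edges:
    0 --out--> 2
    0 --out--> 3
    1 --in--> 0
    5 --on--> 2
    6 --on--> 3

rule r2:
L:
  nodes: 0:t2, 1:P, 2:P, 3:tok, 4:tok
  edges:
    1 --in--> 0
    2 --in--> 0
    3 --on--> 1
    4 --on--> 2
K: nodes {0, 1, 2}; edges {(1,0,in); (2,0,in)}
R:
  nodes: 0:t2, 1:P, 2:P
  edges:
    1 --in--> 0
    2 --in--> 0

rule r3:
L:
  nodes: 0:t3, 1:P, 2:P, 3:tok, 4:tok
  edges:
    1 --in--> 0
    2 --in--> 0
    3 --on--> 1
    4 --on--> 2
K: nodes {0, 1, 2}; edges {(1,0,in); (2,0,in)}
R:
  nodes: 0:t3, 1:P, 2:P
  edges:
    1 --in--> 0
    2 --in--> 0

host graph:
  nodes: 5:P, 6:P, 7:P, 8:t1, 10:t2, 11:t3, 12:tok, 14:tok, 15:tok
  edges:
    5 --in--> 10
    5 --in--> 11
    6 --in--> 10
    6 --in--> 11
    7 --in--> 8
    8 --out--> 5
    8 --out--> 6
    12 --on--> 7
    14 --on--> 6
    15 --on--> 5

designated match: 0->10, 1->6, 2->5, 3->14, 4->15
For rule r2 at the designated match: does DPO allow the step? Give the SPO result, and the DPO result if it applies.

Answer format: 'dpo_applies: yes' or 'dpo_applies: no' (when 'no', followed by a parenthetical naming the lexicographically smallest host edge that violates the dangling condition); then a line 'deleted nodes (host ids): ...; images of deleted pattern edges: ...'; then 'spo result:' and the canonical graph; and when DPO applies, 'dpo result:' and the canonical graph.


dpo_applies: yes
deleted nodes (host ids): 14, 15; images of deleted pattern edges: (14,6,on); (15,5,on)
spo result:
nodes: 5:P, 6:P, 7:P, 8:t1, 10:t2, 11:t3, 12:tok
edges: (5,10,in); (5,11,in); (6,10,in); (6,11,in); (7,8,in); (8,5,out); (8,6,out); (12,7,on)
dpo result:
nodes: 5:P, 6:P, 7:P, 8:t1, 10:t2, 11:t3, 12:tok
edges: (5,10,in); (5,11,in); (6,10,in); (6,11,in); (7,8,in); (8,5,out); (8,6,out); (12,7,on)


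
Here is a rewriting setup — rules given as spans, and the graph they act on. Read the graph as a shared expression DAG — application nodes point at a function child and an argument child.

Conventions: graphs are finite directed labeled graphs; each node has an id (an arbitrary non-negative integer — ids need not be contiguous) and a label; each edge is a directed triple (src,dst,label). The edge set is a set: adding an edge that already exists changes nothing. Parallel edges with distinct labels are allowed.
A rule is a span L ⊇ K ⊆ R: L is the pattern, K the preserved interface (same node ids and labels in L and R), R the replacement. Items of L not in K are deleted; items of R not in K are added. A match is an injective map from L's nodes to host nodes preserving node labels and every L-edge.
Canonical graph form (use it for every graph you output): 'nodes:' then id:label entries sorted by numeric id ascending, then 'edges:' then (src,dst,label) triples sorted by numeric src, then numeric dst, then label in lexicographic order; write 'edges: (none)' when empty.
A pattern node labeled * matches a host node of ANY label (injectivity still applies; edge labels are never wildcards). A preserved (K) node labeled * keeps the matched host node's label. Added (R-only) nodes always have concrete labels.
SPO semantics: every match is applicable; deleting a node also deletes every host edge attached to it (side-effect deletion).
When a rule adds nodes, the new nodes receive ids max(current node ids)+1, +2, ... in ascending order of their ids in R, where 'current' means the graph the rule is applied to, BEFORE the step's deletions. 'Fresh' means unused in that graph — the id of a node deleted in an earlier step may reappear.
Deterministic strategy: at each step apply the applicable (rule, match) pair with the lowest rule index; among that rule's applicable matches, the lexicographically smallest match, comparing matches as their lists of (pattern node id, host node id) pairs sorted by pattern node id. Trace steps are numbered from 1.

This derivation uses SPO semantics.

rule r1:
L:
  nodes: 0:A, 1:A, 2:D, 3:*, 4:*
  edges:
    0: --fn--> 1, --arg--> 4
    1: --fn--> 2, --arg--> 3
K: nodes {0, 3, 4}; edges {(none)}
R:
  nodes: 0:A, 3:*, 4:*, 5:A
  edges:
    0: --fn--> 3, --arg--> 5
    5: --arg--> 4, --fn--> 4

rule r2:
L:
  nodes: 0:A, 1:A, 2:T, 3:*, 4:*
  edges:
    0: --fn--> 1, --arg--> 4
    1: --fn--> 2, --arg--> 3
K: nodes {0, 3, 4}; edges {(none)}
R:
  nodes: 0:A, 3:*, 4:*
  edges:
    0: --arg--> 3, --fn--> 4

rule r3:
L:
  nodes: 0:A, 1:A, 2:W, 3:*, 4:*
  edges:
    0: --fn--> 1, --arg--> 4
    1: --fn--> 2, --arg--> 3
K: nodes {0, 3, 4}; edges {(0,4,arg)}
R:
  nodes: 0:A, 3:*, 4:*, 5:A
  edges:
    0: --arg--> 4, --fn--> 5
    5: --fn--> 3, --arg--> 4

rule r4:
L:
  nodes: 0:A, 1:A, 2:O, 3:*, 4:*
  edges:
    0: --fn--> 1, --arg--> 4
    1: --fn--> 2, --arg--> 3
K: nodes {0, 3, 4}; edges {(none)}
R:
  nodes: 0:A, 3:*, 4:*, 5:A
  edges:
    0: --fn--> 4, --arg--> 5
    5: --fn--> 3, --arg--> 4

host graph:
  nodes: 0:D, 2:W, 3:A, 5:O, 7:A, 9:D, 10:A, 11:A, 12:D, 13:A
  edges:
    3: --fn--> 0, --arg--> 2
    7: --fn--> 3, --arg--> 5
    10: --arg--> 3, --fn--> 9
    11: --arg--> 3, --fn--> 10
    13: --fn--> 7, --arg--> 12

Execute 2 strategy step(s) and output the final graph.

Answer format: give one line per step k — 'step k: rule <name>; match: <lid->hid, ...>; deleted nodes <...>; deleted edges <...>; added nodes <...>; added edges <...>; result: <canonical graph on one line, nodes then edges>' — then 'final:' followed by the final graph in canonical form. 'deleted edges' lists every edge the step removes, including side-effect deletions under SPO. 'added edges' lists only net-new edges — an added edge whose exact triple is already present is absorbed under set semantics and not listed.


step 1: rule r1; match: 0->7, 1->3, 2->0, 3->2, 4->5; deleted nodes 0, 3; deleted edges (3,0,fn); (3,2,arg); (7,3,fn); (7,5,arg); (10,3,arg); (11,3,arg); added nodes 14; added edges (7,2,fn); (7,14,arg); (14,5,arg); (14,5,fn); result: nodes: 2:W, 5:O, 7:A, 9:D, 10:A, 11:A, 12:D, 13:A, 14:A edges: (7,2,fn); (7,14,arg); (10,9,fn); (11,10,fn); (13,7,fn); (13,12,arg); (14,5,arg); (14,5,fn)
step 2: rule r3; match: 0->13, 1->7, 2->2, 3->14, 4->12; deleted nodes 2, 7; deleted edges (7,2,fn); (7,14,arg); (13,7,fn); added nodes 15; added edges (13,15,fn); (15,12,arg); (15,14,fn); result: nodes: 5:O, 9:D, 10:A, 11:A, 12:D, 13:A, 14:A, 15:A edges: (10,9,fn); (11,10,fn); (13,12,arg); (13,15,fn); (14,5,arg); (14,5,fn); (15,12,arg); (15,14,fn)
final:
nodes: 5:O, 9:D, 10:A, 11:A, 12:D, 13:A, 14:A, 15:A
edges: (10,9,fn); (11,10,fn); (13,12,arg); (13,15,fn); (14,5,arg); (14,5,fn); (15,12,arg); (15,14,fn)


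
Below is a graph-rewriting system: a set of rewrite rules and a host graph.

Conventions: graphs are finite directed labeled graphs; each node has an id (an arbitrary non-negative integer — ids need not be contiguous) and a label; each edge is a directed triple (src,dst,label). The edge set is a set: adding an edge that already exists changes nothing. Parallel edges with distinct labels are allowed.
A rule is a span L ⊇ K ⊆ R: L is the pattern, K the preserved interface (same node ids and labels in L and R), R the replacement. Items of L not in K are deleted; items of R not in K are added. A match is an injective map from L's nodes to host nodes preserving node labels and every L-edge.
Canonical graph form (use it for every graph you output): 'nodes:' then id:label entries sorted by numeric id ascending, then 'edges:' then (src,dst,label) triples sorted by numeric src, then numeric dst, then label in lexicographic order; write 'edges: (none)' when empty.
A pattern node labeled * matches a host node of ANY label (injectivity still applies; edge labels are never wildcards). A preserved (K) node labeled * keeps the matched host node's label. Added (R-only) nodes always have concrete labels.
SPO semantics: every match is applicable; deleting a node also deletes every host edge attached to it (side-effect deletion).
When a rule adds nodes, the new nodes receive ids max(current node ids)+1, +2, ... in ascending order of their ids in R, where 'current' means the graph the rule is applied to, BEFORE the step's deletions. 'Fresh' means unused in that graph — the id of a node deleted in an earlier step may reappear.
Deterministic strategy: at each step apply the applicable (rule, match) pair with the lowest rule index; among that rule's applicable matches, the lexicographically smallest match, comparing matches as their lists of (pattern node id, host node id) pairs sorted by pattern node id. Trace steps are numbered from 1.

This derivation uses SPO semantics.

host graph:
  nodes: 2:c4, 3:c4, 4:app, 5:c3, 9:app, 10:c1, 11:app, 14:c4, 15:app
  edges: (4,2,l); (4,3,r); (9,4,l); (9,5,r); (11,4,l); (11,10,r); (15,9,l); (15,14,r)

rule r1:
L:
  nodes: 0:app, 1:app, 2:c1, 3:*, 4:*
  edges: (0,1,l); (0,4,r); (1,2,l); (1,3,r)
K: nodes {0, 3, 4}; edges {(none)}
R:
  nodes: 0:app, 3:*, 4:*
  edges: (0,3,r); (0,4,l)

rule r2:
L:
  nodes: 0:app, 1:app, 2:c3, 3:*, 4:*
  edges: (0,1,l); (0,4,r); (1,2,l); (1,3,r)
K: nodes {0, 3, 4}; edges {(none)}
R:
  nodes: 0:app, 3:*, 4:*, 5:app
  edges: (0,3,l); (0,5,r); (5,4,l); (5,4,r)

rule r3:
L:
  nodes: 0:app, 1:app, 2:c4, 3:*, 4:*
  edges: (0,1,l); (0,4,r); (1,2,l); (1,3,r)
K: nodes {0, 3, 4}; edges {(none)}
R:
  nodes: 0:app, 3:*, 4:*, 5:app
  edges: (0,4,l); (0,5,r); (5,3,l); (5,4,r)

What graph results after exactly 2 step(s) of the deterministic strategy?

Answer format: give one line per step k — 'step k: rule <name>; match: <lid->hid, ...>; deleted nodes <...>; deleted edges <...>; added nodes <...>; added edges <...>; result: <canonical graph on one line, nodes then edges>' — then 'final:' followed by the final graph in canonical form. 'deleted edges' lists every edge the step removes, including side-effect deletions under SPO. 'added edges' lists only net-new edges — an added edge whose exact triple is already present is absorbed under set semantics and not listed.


step 1: rule r3; match: 0->9, 1->4, 2->2, 3->3, 4->5; deleted nodes 2, 4; deleted edges (4,2,l); (4,3,r); (9,4,l); (9,5,r); (11,4,l); added nodes 16; added edges (9,5,l); (9,16,r); (16,3,l); (16,5,r); result: nodes: 3:c4, 5:c3, 9:app, 10:c1, 11:app, 14:c4, 15:app, 16:app edges: (9,5,l); (9,16,r); (11,10,r); (15,9,l); (15,14,r); (16,3,l); (16,5,r)
step 2: rule r2; match: 0->15, 1->9, 2->5, 3->16, 4->14; deleted nodes 5, 9; deleted edges (9,5,l); (9,16,r); (15,9,l); (15,14,r); (16,5,r); added nodes 17; added edges (15,16,l); (15,17,r); (17,14,l); (17,14,r); result: nodes: 3:c4, 10:c1, 11:app, 14:c4, 15:app, 16:app, 17:app edges: (11,10,r); (15,16,l); (15,17,r); (16,3,l); (17,14,l); (17,14,r)
final:
nodes: 3:c4, 10:c1, 11:app, 14:c4, 15:app, 16:app, 17:app
edges: (11,10,r); (15,16,l); (15,17,r); (16,3,l); (17,14,l); (17,14,r)


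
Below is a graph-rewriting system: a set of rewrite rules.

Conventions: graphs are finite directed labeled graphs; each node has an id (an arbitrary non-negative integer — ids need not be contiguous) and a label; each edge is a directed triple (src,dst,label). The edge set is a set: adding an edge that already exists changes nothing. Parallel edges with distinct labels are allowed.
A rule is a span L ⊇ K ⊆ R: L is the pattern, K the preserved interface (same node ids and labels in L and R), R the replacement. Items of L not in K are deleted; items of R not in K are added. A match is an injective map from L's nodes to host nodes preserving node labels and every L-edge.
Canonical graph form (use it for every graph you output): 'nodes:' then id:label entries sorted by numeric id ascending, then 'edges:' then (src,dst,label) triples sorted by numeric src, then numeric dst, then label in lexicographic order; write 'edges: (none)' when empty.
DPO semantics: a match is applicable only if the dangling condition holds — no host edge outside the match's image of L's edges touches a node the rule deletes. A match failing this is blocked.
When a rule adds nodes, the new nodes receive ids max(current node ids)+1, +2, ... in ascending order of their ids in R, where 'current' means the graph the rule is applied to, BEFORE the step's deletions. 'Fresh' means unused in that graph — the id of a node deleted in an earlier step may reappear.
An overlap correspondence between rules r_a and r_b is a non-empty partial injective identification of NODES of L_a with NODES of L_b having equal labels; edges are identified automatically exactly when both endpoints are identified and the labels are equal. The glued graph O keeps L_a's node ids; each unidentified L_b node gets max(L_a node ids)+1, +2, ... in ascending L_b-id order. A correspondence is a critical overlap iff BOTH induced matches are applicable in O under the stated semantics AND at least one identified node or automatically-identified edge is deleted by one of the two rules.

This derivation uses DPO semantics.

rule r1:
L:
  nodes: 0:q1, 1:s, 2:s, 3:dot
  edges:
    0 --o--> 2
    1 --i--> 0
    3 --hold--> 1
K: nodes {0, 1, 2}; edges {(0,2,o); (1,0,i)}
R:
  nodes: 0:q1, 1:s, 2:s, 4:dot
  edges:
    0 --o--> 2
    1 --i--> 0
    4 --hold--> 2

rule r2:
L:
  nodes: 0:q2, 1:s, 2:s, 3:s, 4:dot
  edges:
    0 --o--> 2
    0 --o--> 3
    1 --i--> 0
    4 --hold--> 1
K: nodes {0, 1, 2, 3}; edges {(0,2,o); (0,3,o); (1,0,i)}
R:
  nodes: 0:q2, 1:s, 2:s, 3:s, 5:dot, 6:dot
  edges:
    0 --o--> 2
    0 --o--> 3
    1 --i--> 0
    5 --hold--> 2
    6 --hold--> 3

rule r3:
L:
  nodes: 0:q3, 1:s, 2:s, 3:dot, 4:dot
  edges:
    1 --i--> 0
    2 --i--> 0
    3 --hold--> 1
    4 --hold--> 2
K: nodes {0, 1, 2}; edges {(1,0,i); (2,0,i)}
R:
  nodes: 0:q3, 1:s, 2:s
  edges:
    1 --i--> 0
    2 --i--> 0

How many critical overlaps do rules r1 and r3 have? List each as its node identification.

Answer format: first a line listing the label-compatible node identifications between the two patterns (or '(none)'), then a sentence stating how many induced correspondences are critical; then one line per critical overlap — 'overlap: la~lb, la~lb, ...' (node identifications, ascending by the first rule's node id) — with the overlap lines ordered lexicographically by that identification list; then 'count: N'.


label-compatible node identifications between L(r1) and L(r3): 1~1, 1~2, 2~1, 2~2, 3~3, 3~4
4 of the induced correspondences are critical overlaps of r1 and r3.
overlap: 1~1, 2~2, 3~3
overlap: 1~1, 3~3
overlap: 1~2, 2~1, 3~4
overlap: 1~2, 3~4
count: 4


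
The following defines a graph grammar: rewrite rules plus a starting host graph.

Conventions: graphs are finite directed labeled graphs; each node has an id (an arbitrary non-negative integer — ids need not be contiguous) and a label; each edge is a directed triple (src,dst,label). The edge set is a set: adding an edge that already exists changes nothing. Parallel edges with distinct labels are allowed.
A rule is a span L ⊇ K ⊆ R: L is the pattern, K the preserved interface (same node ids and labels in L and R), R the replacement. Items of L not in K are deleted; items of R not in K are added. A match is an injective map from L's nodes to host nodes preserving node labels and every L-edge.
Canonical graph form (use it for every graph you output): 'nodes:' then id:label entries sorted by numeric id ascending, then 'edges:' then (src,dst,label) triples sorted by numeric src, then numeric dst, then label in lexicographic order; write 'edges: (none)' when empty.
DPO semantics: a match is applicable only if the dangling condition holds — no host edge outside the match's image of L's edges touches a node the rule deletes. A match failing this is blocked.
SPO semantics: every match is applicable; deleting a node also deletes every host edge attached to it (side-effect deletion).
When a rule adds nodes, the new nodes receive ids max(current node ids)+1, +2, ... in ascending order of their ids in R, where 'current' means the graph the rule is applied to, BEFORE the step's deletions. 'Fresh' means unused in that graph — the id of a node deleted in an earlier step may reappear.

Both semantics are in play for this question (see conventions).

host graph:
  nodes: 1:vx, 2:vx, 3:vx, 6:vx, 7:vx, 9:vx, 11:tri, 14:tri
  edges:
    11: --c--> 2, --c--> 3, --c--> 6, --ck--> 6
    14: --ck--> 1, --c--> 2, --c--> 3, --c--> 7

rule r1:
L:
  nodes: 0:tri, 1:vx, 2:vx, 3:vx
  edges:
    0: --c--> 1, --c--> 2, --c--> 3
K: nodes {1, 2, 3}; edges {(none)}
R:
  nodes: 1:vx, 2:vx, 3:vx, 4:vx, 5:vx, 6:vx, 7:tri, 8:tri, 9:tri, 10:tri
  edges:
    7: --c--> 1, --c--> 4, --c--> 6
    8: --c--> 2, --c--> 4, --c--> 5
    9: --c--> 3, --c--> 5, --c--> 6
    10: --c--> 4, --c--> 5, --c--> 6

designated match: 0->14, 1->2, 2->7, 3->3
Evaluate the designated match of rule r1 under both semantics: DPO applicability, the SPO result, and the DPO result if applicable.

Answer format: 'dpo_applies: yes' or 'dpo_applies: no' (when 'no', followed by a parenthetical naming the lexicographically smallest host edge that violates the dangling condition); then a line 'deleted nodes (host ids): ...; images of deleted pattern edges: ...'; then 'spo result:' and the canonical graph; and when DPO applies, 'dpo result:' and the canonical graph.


dpo_applies: no
(the rule deletes node 14, which keeps host edge (14,1,ck) outside the match image — the dangling condition fails, DPO blocks; SPO proceeds and side-deletes such edges)
deleted nodes (host ids): 14; images of deleted pattern edges: (14,2,c); (14,3,c); (14,7,c)
spo result:
nodes: 1:vx, 2:vx, 3:vx, 6:vx, 7:vx, 9:vx, 11:tri, 15:vx, 16:vx, 17:vx, 18:tri, 19:tri, 20:tri, 21:tri
edges: (11,2,c); (11,3,c); (11,6,c); (11,6,ck); (18,2,c); (18,15,c); (18,17,c); (19,7,c); (19,15,c); (19,16,c); (20,3,c); (20,16,c); (20,17,c); (21,15,c); (21,16,c); (21,17,c)


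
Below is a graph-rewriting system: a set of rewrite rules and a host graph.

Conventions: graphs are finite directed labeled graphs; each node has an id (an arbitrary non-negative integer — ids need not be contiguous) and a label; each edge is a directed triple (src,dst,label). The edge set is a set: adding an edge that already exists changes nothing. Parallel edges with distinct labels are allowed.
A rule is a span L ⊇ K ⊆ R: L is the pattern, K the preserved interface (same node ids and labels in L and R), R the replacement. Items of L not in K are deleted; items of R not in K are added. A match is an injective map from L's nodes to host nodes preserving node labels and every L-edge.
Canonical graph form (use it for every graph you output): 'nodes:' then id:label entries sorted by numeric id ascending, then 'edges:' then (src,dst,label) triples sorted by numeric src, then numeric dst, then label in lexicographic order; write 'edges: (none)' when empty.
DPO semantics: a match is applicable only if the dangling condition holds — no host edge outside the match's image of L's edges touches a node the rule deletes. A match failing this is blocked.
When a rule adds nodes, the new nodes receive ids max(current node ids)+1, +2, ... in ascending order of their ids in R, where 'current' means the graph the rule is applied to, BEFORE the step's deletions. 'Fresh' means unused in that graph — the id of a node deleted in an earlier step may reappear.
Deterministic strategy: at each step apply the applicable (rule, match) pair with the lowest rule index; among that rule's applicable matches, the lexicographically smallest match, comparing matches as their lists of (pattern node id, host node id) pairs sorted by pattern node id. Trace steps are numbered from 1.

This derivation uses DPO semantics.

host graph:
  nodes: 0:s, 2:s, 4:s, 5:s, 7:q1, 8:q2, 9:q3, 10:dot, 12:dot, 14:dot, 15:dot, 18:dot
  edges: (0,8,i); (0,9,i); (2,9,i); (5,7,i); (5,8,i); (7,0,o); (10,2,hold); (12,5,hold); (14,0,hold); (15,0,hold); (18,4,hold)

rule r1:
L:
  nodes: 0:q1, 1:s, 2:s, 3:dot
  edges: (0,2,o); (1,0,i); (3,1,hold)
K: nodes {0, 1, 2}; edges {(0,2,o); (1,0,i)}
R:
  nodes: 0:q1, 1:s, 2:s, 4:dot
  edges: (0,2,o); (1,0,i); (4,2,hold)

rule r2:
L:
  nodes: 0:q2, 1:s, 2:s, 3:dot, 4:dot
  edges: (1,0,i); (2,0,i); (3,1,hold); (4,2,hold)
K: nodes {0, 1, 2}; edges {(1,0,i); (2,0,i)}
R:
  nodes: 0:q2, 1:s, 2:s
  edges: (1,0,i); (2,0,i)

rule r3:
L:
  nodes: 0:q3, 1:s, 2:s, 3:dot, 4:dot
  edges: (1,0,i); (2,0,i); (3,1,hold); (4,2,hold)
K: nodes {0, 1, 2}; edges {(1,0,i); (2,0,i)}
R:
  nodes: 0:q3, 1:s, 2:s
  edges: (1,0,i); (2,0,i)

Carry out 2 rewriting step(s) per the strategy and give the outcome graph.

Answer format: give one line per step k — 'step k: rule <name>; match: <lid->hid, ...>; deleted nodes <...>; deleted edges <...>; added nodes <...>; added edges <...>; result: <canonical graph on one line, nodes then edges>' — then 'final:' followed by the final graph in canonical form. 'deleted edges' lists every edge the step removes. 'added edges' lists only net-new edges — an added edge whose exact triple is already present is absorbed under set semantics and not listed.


step 1: rule r1; match: 0->7, 1->5, 2->0, 3->12; deleted nodes 12; deleted edges (12,5,hold); added nodes 19; added edges (19,0,hold); result: nodes: 0:s, 2:s, 4:s, 5:s, 7:q1, 8:q2, 9:q3, 10:dot, 14:dot, 15:dot, 18:dot, 19:dot edges: (0,8,i); (0,9,i); (2,9,i); (5,7,i); (5,8,i); (7,0,o); (10,2,hold); (14,0,hold); (15,0,hold); (18,4,hold); (19,0,hold)
step 2: rule r3; match: 0->9, 1->0, 2->2, 3->14, 4->10; deleted nodes 10, 14; deleted edges (10,2,hold); (14,0,hold); added nodes (none); added edges (none); result: nodes: 0:s, 2:s, 4:s, 5:s, 7:q1, 8:q2, 9:q3, 15:dot, 18:dot, 19:dot edges: (0,8,i); (0,9,i); (2,9,i); (5,7,i); (5,8,i); (7,0,o); (15,0,hold); (18,4,hold); (19,0,hold)
final:
nodes: 0:s, 2:s, 4:s, 5:s, 7:q1, 8:q2, 9:q3, 15:dot, 18:dot, 19:dot
edges: (0,8,i); (0,9,i); (2,9,i); (5,7,i); (5,8,i); (7,0,o); (15,0,hold); (18,4,hold); (19,0,hold)


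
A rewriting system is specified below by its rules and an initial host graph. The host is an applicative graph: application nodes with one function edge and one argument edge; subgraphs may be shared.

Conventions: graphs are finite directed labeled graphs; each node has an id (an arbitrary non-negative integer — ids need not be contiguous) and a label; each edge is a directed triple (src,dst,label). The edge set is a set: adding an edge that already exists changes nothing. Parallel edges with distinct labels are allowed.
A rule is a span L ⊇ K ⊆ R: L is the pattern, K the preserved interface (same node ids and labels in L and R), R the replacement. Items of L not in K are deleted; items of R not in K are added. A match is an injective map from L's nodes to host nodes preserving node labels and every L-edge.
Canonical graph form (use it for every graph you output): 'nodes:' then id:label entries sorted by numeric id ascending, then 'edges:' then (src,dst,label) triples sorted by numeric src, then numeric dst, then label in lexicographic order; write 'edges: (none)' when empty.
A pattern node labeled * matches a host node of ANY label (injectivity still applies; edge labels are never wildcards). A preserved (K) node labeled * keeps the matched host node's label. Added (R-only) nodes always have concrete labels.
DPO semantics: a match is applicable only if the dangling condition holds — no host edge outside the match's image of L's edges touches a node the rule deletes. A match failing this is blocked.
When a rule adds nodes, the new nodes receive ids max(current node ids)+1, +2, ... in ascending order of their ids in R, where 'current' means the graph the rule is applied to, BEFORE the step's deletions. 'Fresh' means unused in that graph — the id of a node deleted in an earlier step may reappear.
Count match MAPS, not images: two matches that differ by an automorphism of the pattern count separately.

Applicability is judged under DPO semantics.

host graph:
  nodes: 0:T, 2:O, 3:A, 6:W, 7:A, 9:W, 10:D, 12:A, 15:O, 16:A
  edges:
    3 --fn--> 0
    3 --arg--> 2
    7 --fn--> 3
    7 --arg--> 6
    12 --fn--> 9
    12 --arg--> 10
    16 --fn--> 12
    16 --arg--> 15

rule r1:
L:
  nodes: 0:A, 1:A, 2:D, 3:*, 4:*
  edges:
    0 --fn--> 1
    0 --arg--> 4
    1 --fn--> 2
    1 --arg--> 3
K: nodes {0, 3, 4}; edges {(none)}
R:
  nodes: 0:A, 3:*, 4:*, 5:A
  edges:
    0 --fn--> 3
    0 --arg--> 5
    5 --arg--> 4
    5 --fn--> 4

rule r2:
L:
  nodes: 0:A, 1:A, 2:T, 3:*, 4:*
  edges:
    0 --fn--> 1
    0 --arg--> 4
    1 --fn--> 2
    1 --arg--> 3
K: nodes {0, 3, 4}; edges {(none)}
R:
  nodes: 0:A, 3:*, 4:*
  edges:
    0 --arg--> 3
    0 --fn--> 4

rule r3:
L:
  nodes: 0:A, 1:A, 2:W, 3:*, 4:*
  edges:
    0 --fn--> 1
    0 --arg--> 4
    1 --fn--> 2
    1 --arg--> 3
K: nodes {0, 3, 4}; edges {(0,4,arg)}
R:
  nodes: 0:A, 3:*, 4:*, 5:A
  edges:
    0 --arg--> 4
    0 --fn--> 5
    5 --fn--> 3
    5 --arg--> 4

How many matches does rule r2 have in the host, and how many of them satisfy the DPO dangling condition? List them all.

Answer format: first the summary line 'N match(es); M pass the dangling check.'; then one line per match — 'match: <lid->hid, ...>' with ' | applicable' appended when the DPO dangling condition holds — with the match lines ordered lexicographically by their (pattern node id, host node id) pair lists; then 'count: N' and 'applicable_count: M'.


1 match(es); 1 pass the dangling check.
match: 0->7, 1->3, 2->0, 3->2, 4->6 | applicable
count: 1
applicable_count: 1


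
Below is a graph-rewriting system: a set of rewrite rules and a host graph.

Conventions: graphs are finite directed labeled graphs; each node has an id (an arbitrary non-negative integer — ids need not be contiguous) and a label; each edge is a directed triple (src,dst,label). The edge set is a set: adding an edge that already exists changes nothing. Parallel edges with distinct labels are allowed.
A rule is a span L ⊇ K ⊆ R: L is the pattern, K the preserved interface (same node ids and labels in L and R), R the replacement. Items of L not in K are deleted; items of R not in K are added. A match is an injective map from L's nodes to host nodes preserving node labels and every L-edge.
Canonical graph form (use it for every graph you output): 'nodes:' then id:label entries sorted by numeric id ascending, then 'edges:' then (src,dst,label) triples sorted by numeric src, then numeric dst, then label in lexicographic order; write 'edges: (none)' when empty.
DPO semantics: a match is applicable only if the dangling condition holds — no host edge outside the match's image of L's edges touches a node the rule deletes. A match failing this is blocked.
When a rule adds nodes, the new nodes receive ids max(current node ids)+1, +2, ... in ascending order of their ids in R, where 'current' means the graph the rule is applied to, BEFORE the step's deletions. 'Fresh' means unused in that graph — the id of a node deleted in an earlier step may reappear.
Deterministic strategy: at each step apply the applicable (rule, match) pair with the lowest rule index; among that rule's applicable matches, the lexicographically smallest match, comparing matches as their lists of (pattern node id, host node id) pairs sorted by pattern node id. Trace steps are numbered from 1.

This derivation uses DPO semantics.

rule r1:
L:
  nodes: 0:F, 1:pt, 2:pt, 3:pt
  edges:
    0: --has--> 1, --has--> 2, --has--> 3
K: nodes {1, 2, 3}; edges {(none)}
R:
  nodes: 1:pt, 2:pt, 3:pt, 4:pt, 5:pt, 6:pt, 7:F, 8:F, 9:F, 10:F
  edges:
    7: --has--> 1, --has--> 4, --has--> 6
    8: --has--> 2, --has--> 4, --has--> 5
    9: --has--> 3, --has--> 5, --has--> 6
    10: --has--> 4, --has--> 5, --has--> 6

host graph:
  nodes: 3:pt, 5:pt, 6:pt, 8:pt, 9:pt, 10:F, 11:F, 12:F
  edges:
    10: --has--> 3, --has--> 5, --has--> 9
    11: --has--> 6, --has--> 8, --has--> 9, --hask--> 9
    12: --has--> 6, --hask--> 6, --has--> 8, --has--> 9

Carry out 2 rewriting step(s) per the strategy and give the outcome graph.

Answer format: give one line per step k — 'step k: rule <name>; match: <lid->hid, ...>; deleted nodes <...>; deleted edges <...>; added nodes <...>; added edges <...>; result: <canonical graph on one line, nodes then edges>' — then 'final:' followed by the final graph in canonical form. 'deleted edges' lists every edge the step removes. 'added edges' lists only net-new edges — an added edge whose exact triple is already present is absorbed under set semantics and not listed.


step 1: rule r1; match: 0->10, 1->3, 2->5, 3->9; deleted nodes 10; deleted edges (10,3,has); (10,5,has); (10,9,has); added nodes 13, 14, 15, 16, 17, 18, 19; added edges (16,3,has); (16,13,has); (16,15,has); (17,5,has); (17,13,has); (17,14,has); (18,9,has); (18,14,has); (18,15,has); (19,13,has); (19,14,has); (19,15,has); result: nodes: 3:pt, 5:pt, 6:pt, 8:pt, 9:pt, 11:F, 12:F, 13:pt, 14:pt, 15:pt, 16:F, 17:F, 18:F, 19:F edges: (11,6,has); (11,8,has); (11,9,has); (11,9,hask); (12,6,has); (12,6,hask); (12,8,has); (12,9,has); (16,3,has); (16,13,has); (16,15,has); (17,5,has); (17,13,has); (17,14,has); (18,9,has); (18,14,has); (18,15,has); (19,13,has); (19,14,has); (19,15,has)
step 2: rule r1; match: 0->16, 1->3, 2->13, 3->15; deleted nodes 16; deleted edges (16,3,has); (16,13,has); (16,15,has); added nodes 20, 21, 22, 23, 24, 25, 26; added edges (23,3,has); (23,20,has); (23,22,has); (24,13,has); (24,20,has); (24,21,has); (25,15,has); (25,21,has); (25,22,has); (26,20,has); (26,21,has); (26,22,has); result: nodes: 3:pt, 5:pt, 6:pt, 8:pt, 9:pt, 11:F, 12:F, 13:pt, 14:pt, 15:pt, 17:F, 18:F, 19:F, 20:pt, 21:pt, 22:pt, 23:F, 24:F, 25:F, 26:F edges: (11,6,has); (11,8,has); (11,9,has); (11,9,hask); (12,6,has); (12,6,hask); (12,8,has); (12,9,has); (17,5,has); (17,13,has); (17,14,has); (18,9,has); (18,14,has); (18,15,has); (19,13,has); (19,14,has); (19,15,has); (23,3,has); (23,20,has); (23,22,has); (24,13,has); (24,20,has); (24,21,has); (25,15,has); (25,21,has); (25,22,has); (26,20,has); (26,21,has); (26,22,has)
final:
nodes: 3:pt, 5:pt, 6:pt, 8:pt, 9:pt, 11:F, 12:F, 13:pt, 14:pt, 15:pt, 17:F, 18:F, 19:F, 20:pt, 21:pt, 22:pt, 23:F, 24:F, 25:F, 26:F
edges: (11,6,has); (11,8,has); (11,9,has); (11,9,hask); (12,6,has); (12,6,hask); (12,8,has); (12,9,has); (17,5,has); (17,13,has); (17,14,has); (18,9,has); (18,14,has); (18,15,has); (19,13,has); (19,14,has); (19,15,has); (23,3,has); (23,20,has); (23,22,has); (24,13,has); (24,20,has); (24,21,has); (25,15,has); (25,21,has); (25,22,has); (26,20,has); (26,21,has); (26,22,has)


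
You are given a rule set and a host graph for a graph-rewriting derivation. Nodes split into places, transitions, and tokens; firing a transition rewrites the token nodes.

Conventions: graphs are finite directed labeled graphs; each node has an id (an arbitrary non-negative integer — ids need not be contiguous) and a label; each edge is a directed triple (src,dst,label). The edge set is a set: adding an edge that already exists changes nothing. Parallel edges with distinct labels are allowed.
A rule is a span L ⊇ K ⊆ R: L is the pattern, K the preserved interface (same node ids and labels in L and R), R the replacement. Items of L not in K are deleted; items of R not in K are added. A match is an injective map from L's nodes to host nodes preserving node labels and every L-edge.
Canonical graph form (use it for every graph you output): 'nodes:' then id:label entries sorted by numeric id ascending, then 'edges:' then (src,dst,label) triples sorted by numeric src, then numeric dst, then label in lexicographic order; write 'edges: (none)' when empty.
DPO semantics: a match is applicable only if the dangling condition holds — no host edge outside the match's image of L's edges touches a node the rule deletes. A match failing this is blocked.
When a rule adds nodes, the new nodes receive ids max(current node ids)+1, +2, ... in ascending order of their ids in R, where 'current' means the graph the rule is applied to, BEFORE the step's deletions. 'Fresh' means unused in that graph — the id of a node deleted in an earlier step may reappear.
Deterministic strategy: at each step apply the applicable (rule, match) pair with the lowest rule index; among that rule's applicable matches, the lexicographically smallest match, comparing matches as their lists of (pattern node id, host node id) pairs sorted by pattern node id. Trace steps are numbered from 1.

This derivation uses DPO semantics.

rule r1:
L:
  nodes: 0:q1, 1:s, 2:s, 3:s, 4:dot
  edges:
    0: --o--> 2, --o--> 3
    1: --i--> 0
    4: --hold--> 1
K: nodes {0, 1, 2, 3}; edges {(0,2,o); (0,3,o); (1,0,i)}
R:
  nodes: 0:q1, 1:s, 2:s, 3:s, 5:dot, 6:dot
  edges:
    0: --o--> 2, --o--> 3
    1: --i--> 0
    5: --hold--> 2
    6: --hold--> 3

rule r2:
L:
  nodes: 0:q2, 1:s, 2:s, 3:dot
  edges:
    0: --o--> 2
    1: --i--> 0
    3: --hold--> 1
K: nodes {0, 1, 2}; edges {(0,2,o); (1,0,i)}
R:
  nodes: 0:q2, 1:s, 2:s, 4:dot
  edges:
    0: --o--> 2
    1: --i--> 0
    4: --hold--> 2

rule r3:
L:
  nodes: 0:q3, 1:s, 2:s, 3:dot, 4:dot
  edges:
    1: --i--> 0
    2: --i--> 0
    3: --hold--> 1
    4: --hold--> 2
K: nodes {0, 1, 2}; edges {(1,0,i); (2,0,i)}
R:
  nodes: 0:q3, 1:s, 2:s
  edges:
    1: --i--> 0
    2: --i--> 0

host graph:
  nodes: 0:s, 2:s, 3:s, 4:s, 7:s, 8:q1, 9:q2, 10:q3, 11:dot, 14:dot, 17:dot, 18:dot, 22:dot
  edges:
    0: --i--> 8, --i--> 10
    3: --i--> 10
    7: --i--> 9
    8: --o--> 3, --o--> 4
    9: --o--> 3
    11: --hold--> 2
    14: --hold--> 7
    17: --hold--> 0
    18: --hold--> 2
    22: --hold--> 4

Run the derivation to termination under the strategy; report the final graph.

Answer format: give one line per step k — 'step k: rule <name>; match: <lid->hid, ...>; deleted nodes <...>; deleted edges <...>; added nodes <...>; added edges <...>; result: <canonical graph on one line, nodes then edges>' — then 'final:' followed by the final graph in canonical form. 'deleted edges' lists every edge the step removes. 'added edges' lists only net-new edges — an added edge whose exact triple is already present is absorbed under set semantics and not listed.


step 1: rule r1; match: 0->8, 1->0, 2->3, 3->4, 4->17; deleted nodes 17; deleted edges (17,0,hold); added nodes 23, 24; added edges (23,3,hold); (24,4,hold); result: nodes: 0:s, 2:s, 3:s, 4:s, 7:s, 8:q1, 9:q2, 10:q3, 11:dot, 14:dot, 18:dot, 22:dot, 23:dot, 24:dot edges: (0,8,i); (0,10,i); (3,10,i); (7,9,i); (8,3,o); (8,4,o); (9,3,o); (11,2,hold); (14,7,hold); (18,2,hold); (22,4,hold); (23,3,hold); (24,4,hold)
step 2: rule r2; match: 0->9, 1->7, 2->3, 3->14; deleted nodes 14; deleted edges (14,7,hold); added nodes 25; added edges (25,3,hold); result: nodes: 0:s, 2:s, 3:s, 4:s, 7:s, 8:q1, 9:q2, 10:q3, 11:dot, 18:dot, 22:dot, 23:dot, 24:dot, 25:dot edges: (0,8,i); (0,10,i); (3,10,i); (7,9,i); (8,3,o); (8,4,o); (9,3,o); (11,2,hold); (18,2,hold); (22,4,hold); (23,3,hold); (24,4,hold); (25,3,hold)
final:
nodes: 0:s, 2:s, 3:s, 4:s, 7:s, 8:q1, 9:q2, 10:q3, 11:dot, 18:dot, 22:dot, 23:dot, 24:dot, 25:dot
edges: (0,8,i); (0,10,i); (3,10,i); (7,9,i); (8,3,o); (8,4,o); (9,3,o); (11,2,hold); (18,2,hold); (22,4,hold); (23,3,hold); (24,4,hold); (25,3,hold)
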